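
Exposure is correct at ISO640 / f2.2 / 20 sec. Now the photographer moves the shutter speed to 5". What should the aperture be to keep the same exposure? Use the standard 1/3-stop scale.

f/1.1

Shutter speed: 20 → 15 → 13 → 10 → 8 → 6 → 5 — 2 stops faster (darker).
Need 2 stops brighter from the aperture: f/2.2 → f/2 → f/1.8 → f/1.6 → f/1.4 → f/1.2 → f/1.1.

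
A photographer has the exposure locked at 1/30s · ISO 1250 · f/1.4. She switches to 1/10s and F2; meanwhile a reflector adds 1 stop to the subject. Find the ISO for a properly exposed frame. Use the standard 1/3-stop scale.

ISO 400

Scene light: 1 stop brighter.
Shutter speed: 1/30 → 1/25 → 1/20 → 1/15 → 1/13 → 1/10 — 1 2/3 stops slower (brighter).
Aperture: f/1.4 → f/1.6 → f/1.8 → f/2 — 1 stop narrower (darker).
Net so far: 1 2/3 stops brighter. ISO: 1250 → 1000 → 800 → 640 → 500 → 400.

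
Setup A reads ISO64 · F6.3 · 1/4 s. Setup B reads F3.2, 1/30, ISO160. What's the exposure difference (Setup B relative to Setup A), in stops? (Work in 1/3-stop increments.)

1/3 stop brighter

Aperture: f/6.3 → f/5.6 → f/5 → f/4.5 → f/4 → f/3.5 → f/3.2 — 2 stops wider (brighter).
Shutter speed: 1/4 → 1/5 → 1/6 → 1/8 → 1/10 → 1/13 → 1/15 → 1/20 → 1/25 → 1/30 — 3 stops shorter (darker).
ISO: 64 → 80 → 100 → 125 → 160 — 1 1/3 stops higher (brighter).
Net: +2 −3 +1 1/3 = +1/3 stops.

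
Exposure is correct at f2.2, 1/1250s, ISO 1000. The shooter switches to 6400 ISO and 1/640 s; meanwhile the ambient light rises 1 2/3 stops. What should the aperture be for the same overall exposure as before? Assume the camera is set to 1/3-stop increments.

f/14

Scene light: 1 2/3 stops brighter.
ISO: 1000 → 1250 → 1600 → 2000 → 2500 → 3200 → 4000 → 5000 → 6400 — 2 2/3 stops higher (brighter).
Shutter speed: 1/1250 → 1/1000 → 1/800 → 1/640 — 1 stop slower (brighter).
Net so far: 5 1/3 stops brighter. Aperture: f/2.2 → f/2.5 → f/2.8 → f/3.2 → f/3.5 → f/4 → f/4.5 → f/5 → f/5.6 → f/6.3 → f/7.1 → f/8 → f/9 → f/10 → f/11 → f/13 → f/14.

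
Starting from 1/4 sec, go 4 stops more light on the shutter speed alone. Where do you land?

4 s

Shutter speed: 1/4 → 1/2 → 1 → 2 → 4 — 4 stops slower (brighter).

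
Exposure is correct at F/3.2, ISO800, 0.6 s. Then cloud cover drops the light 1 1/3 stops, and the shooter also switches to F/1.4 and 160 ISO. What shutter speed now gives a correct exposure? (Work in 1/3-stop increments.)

1.6 s

Scene light: 1 1/3 stops darker.
Aperture: f/3.2 → f/2.8 → f/2.5 → f/2.2 → f/2 → f/1.8 → f/1.6 → f/1.4 — 2 1/3 stops larger aperture (brighter).
ISO: 800 → 640 → 500 → 400 → 320 → 250 → 200 → 160 — 2 1/3 stops dropped (darker).
Net so far: 1 1/3 stops darker. Shutter speed: 0.6 → 0.8 → 1 → 1.3 → 1.6.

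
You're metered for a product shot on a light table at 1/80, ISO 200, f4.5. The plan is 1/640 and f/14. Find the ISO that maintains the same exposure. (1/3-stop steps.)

Shutter speed: 1/80 → 1/100 → 1/125 → 1/160 → 1/200 → 1/250 → 1/320 → 1/400 → 1/500 → 1/640 — 3 stops shorter (darker).
Aperture: f/4.5 → f/5 → f/5.6 → f/6.3 → f/7.1 → f/8 → f/9 → f/10 → f/11 → f/13 → f/14 — 3 1/3 stops smaller aperture (darker).
Net change so far: 6 1/3 stops darker. Offset with the ISO: 200 → 250 → 320 → 400 → 500 → 640 → 800 → 1000 → 1250 → 1600 → 2000 → 2500 → 3200 → 4000 → 5000 → 6400 → 8000 → 10000 → 12800 → 16000.

ISO 16000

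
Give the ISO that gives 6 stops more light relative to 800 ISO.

ISO 51200

ISO: 800 → 1600 → 3200 → 6400 → 12800 → 25600 → 51200 — 6 stops raised (brighter).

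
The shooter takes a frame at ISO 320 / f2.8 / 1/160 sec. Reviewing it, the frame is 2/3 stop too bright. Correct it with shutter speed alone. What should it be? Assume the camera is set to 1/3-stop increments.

Overexposed by 2/3 stop → need 2/3 stop darker.
Shutter speed: 1/160 → 1/200 → 1/250.

1/250s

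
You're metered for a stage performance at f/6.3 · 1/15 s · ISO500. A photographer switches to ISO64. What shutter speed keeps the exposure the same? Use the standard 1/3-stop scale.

ISO: 500 → 400 → 320 → 250 → 200 → 160 → 125 → 100 → 80 → 64 — 3 stops lower (darker).
Need 3 stops brighter from the shutter speed: 1/15 → 1/13 → 1/10 → 1/8 → 1/6 → 1/5 → 1/4 → 0.3 → 0.4 → 0.5.

0.5 s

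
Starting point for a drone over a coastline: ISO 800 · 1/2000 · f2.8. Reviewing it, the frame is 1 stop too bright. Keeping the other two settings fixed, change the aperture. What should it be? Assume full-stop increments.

f/4

Overexposed by 1 stop → need 1 stop darker.
Aperture: f/2.8 → f/4.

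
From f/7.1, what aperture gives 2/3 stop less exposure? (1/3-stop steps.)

f/9

Aperture: f/7.1 → f/8 → f/9 — 2/3 stop smaller aperture (darker).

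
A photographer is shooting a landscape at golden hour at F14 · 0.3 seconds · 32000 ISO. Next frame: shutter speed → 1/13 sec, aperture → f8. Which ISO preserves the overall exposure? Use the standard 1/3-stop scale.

ISO 40000

Shutter speed: 0.3 → 1/4 → 1/5 → 1/6 → 1/8 → 1/10 → 1/13 — 2 stops faster (darker).
Aperture: f/14 → f/13 → f/11 → f/10 → f/9 → f/8 — 1 2/3 stops wider (brighter).
Net change so far: 1/3 stop darker. Offset with the ISO: 32000 → 40000.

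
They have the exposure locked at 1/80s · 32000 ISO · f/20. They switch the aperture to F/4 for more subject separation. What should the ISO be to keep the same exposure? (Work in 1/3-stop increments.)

Aperture: f/20 → f/18 → f/16 → f/14 → f/13 → f/11 → f/10 → f/9 → f/8 → f/7.1 → f/6.3 → f/5.6 → f/5 → f/4.5 → f/4 — 4 2/3 stops larger aperture (brighter).
Need 4 2/3 stops darker from the ISO: 32000 → 25600 → 20000 → 16000 → 12800 → 10000 → 8000 → 6400 → 5000 → 4000 → 3200 → 2500 → 2000 → 1600 → 1250.

ISO 1250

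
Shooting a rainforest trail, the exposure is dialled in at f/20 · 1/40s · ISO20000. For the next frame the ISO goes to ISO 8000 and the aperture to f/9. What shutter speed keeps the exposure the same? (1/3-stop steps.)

1/80s

ISO: 20000 → 16000 → 12800 → 10000 → 8000 — 1 1/3 stops dropped (darker).
Aperture: f/20 → f/18 → f/16 → f/14 → f/13 → f/11 → f/10 → f/9 — 2 1/3 stops larger aperture (brighter).
Net change so far: 1 stop brighter. Offset with the shutter speed: 1/40 → 1/50 → 1/60 → 1/80.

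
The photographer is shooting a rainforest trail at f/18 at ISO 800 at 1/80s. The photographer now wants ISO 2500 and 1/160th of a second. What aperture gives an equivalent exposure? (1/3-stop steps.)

ISO: 800 → 1000 → 1250 → 1600 → 2000 → 2500 — 1 2/3 stops raised (brighter).
Shutter speed: 1/80 → 1/100 → 1/125 → 1/160 — 1 stop shorter (darker).
Net change so far: 2/3 stop brighter. Offset with the aperture: f/18 → f/20 → f/22.

f/22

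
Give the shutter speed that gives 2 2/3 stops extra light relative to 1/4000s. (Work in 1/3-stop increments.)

1/640s

Shutter speed: 1/4000 → 1/3200 → 1/2500 → 1/2000 → 1/1600 → 1/1250 → 1/1000 → 1/800 → 1/640 — 2 2/3 stops longer (brighter).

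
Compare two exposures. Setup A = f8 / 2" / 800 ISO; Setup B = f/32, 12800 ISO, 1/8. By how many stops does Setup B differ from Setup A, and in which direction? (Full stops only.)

Aperture: f/8 → f/11 → f/16 → f/22 → f/32 — 4 stops stopped down (darker).
Shutter speed: 2 → 1 → 1/2 → 1/4 → 1/8 — 4 stops faster (darker).
ISO: 800 → 1600 → 3200 → 6400 → 12800 — 4 stops raised (brighter).
Net: −4 −4 +4 = −4 stops.

4 stops darker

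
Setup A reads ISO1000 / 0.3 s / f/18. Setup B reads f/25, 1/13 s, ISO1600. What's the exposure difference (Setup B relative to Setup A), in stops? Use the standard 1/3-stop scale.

2 1/3 stops darker

Aperture: f/18 → f/20 → f/22 → f/25 — 1 stop smaller aperture (darker).
Shutter speed: 0.3 → 1/4 → 1/5 → 1/6 → 1/8 → 1/10 → 1/13 — 2 stops shorter (darker).
ISO: 1000 → 1250 → 1600 — 2/3 stop raised (brighter).
Net: −1 −2 +2/3 = −2 1/3 stops.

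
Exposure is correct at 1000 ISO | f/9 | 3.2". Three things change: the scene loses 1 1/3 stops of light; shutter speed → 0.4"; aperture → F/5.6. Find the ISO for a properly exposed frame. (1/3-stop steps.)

ISO 8000

Scene light: 1 1/3 stops darker.
Shutter speed: 3.2 → 2.5 → 2 → 1.6 → 1.3 → 1 → 0.8 → 0.6 → 0.5 → 0.4 — 3 stops shorter (darker).
Aperture: f/9 → f/8 → f/7.1 → f/6.3 → f/5.6 — 1 1/3 stops opened up (brighter).
Net so far: 3 stops darker. ISO: 1000 → 1250 → 1600 → 2000 → 2500 → 3200 → 4000 → 5000 → 6400 → 8000.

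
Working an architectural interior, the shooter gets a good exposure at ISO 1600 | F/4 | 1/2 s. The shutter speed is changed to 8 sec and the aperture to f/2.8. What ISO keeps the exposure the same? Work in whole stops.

Shutter speed: 1/2 → 1 → 2 → 4 → 8 — 4 stops slower (brighter).
Aperture: f/4 → f/2.8 — 1 stop wider (brighter).
Net change so far: 5 stops brighter. Offset with the ISO: 1600 → 800 → 400 → 200 → 100 → 50.

ISO 50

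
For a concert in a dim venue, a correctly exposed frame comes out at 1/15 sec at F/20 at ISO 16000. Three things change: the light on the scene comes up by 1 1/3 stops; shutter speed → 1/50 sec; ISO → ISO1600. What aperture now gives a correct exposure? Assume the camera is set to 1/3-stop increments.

f/5.6

Scene light: 1 1/3 stops brighter.
Shutter speed: 1/15 → 1/20 → 1/25 → 1/30 → 1/40 → 1/50 — 1 2/3 stops faster (darker).
ISO: 16000 → 12800 → 10000 → 8000 → 6400 → 5000 → 4000 → 3200 → 2500 → 2000 → 1600 — 3 1/3 stops dropped (darker).
Net so far: 3 2/3 stops darker. Aperture: f/20 → f/18 → f/16 → f/14 → f/13 → f/11 → f/10 → f/9 → f/8 → f/7.1 → f/6.3 → f/5.6.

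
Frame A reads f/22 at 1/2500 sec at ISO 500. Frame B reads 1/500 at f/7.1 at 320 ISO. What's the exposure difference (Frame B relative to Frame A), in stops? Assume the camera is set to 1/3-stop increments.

5 stops brighter

Aperture: f/22 → f/20 → f/18 → f/16 → f/14 → f/13 → f/11 → f/10 → f/9 → f/8 → f/7.1 — 3 1/3 stops wider (brighter).
Shutter speed: 1/2500 → 1/2000 → 1/1600 → 1/1250 → 1/1000 → 1/800 → 1/640 → 1/500 — 2 1/3 stops slower (brighter).
ISO: 500 → 400 → 320 — 2/3 stop dropped (darker).
Net: +3 1/3 +2 1/3 −2/3 = +5 stops.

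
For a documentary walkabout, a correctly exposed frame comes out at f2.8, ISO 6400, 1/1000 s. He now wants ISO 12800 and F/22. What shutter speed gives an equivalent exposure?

1/30s

ISO: 6400 → 12800 — 1 stop raised (brighter).
Aperture: f/2.8 → f/4 → f/5.6 → f/8 → f/11 → f/16 → f/22 — 6 stops stopped down (darker).
Net change so far: 5 stops darker. Offset with the shutter speed: 1/1000 → 1/500 → 1/250 → 1/125 → 1/60 → 1/30.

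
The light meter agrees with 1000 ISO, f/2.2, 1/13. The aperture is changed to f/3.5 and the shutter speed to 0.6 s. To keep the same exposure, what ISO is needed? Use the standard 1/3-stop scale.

ISO 320

Aperture: f/2.2 → f/2.5 → f/2.8 → f/3.2 → f/3.5 — 1 1/3 stops smaller aperture (darker).
Shutter speed: 1/13 → 1/10 → 1/8 → 1/6 → 1/5 → 1/4 → 0.3 → 0.4 → 0.5 → 0.6 — 3 stops longer (brighter).
Net change so far: 1 2/3 stops brighter. Offset with the ISO: 1000 → 800 → 640 → 500 → 400 → 320.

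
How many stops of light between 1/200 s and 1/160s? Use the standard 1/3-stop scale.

1/3 stop

1/200 → 1/160 — count the steps: 1 third-stops = 1/3 stop.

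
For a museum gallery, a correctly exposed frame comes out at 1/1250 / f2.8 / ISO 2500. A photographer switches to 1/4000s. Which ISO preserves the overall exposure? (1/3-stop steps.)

Shutter speed: 1/1250 → 1/1600 → 1/2000 → 1/2500 → 1/3200 → 1/4000 — 1 2/3 stops shorter (darker).
Need 1 2/3 stops brighter from the ISO: 2500 → 3200 → 4000 → 5000 → 6400 → 8000.

ISO 8000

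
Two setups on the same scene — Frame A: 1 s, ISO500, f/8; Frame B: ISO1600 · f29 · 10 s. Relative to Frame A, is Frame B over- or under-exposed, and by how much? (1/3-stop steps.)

Aperture: f/8 → f/9 → f/10 → f/11 → f/13 → f/14 → f/16 → f/18 → f/20 → f/22 → f/25 → f/29 — 3 2/3 stops stopped down (darker).
Shutter speed: 1 → 1.3 → 1.6 → 2 → 2.5 → 3.2 → 4 → 5 → 6 → 8 → 10 — 3 1/3 stops longer (brighter).
ISO: 500 → 640 → 800 → 1000 → 1250 → 1600 — 1 2/3 stops higher (brighter).
Net: −3 2/3 +3 1/3 +1 2/3 = +1 1/3 stops.

1 1/3 stops brighter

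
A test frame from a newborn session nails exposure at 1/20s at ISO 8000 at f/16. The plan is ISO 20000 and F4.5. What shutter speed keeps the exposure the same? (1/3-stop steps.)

1/640s

ISO: 8000 → 10000 → 12800 → 16000 → 20000 — 1 1/3 stops raised (brighter).
Aperture: f/16 → f/14 → f/13 → f/11 → f/10 → f/9 → f/8 → f/7.1 → f/6.3 → f/5.6 → f/5 → f/4.5 — 3 2/3 stops wider (brighter).
Net change so far: 5 stops brighter. Offset with the shutter speed: 1/20 → 1/25 → 1/30 → 1/40 → 1/50 → 1/60 → 1/80 → 1/100 → 1/125 → 1/160 → 1/200 → 1/250 → 1/320 → 1/400 → 1/500 → 1/640.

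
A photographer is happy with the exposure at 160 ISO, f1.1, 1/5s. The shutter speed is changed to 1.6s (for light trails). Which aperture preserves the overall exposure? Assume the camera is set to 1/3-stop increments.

Shutter speed: 1/5 → 1/4 → 0.3 → 0.4 → 0.5 → 0.6 → 0.8 → 1 → 1.3 → 1.6 — 3 stops slower (brighter).
Need 3 stops darker from the aperture: f/1.1 → f/1.2 → f/1.4 → f/1.6 → f/1.8 → f/2 → f/2.2 → f/2.5 → f/2.8 → f/3.2.

f/3.2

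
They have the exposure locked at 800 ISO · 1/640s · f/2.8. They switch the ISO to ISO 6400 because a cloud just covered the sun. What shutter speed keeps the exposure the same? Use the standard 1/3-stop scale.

ISO: 800 → 1000 → 1250 → 1600 → 2000 → 2500 → 3200 → 4000 → 5000 → 6400 — 3 stops higher (brighter).
Need 3 stops darker from the shutter speed: 1/640 → 1/800 → 1/1000 → 1/1250 → 1/1600 → 1/2000 → 1/2500 → 1/3200 → 1/4000 → 1/5000.

1/5000s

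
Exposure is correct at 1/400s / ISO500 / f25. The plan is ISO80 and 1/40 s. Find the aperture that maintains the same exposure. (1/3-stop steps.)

f/32

ISO: 500 → 400 → 320 → 250 → 200 → 160 → 125 → 100 → 80 — 2 2/3 stops lower (darker).
Shutter speed: 1/400 → 1/320 → 1/250 → 1/200 → 1/160 → 1/125 → 1/100 → 1/80 → 1/60 → 1/50 → 1/40 — 3 1/3 stops longer (brighter).
Net change so far: 2/3 stop brighter. Offset with the aperture: f/25 → f/29 → f/32.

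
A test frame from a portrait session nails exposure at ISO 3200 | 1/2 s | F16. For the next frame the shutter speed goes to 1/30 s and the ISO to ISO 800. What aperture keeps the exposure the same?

Shutter speed: 1/2 → 1/4 → 1/8 → 1/15 → 1/30 — 4 stops shorter (darker).
ISO: 3200 → 1600 → 800 — 2 stops lower (darker).
Net change so far: 6 stops darker. Offset with the aperture: f/16 → f/11 → f/8 → f/5.6 → f/4 → f/2.8 → f/2.

f/2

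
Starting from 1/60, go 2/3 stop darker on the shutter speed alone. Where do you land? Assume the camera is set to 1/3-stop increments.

1/100s

Shutter speed: 1/60 → 1/80 → 1/100 — 2/3 stop shorter (darker).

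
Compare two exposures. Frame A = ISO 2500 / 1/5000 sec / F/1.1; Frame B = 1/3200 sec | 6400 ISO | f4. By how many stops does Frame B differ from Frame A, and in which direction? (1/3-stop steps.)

Aperture: f/1.1 → f/1.2 → f/1.4 → f/1.6 → f/1.8 → f/2 → f/2.2 → f/2.5 → f/2.8 → f/3.2 → f/3.5 → f/4 — 3 2/3 stops smaller aperture (darker).
Shutter speed: 1/5000 → 1/4000 → 1/3200 — 2/3 stop longer (brighter).
ISO: 2500 → 3200 → 4000 → 5000 → 6400 — 1 1/3 stops higher (brighter).
Net: −3 2/3 +2/3 +1 1/3 = −1 2/3 stops.

1 2/3 stops darker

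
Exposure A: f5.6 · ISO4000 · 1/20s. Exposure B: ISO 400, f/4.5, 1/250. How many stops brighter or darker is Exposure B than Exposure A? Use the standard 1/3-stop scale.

6 1/3 stops darker

Aperture: f/5.6 → f/5 → f/4.5 — 2/3 stop wider (brighter).
Shutter speed: 1/20 → 1/25 → 1/30 → 1/40 → 1/50 → 1/60 → 1/80 → 1/100 → 1/125 → 1/160 → 1/200 → 1/250 — 3 2/3 stops faster (darker).
ISO: 4000 → 3200 → 2500 → 2000 → 1600 → 1250 → 1000 → 800 → 640 → 500 → 400 — 3 1/3 stops dropped (darker).
Net: +2/3 −3 2/3 −3 1/3 = −6 1/3 stops.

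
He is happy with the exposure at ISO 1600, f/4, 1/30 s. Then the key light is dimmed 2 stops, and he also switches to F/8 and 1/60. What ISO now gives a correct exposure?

Scene light: 2 stops darker.
Aperture: f/4 → f/5.6 → f/8 — 2 stops narrower (darker).
Shutter speed: 1/30 → 1/60 — 1 stop faster (darker).
Net so far: 5 stops darker. ISO: 1600 → 3200 → 6400 → 12800 → 25600 → 51200.

ISO 51200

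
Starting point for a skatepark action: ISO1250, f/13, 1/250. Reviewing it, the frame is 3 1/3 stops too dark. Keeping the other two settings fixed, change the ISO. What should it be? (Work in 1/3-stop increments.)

ISO 12800

Underexposed by 3 1/3 stops → need 3 1/3 stops brighter.
ISO: 1250 → 1600 → 2000 → 2500 → 3200 → 4000 → 5000 → 6400 → 8000 → 10000 → 12800.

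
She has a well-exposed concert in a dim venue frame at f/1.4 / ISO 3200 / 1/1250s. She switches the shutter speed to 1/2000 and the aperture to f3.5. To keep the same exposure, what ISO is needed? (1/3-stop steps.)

Shutter speed: 1/1250 → 1/1600 → 1/2000 — 2/3 stop shorter (darker).
Aperture: f/1.4 → f/1.6 → f/1.8 → f/2 → f/2.2 → f/2.5 → f/2.8 → f/3.2 → f/3.5 — 2 2/3 stops narrower (darker).
Net change so far: 3 1/3 stops darker. Offset with the ISO: 3200 → 4000 → 5000 → 6400 → 8000 → 10000 → 12800 → 16000 → 20000 → 25600 → 32000.

ISO 32000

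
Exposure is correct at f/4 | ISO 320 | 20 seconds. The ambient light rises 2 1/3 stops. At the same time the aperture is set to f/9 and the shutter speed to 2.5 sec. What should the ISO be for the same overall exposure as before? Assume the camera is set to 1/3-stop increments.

Scene light: 2 1/3 stops brighter.
Aperture: f/4 → f/4.5 → f/5 → f/5.6 → f/6.3 → f/7.1 → f/8 → f/9 — 2 1/3 stops smaller aperture (darker).
Shutter speed: 20 → 15 → 13 → 10 → 8 → 6 → 5 → 4 → 3.2 → 2.5 — 3 stops faster (darker).
Net so far: 3 stops darker. ISO: 320 → 400 → 500 → 640 → 800 → 1000 → 1250 → 1600 → 2000 → 2500.

ISO 2500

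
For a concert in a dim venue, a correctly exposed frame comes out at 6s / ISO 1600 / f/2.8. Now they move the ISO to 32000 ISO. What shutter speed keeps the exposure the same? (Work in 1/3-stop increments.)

0.3 s

ISO: 1600 → 2000 → 2500 → 3200 → 4000 → 5000 → 6400 → 8000 → 10000 → 12800 → 16000 → 20000 → 25600 → 32000 — 4 1/3 stops raised (brighter).
Need 4 1/3 stops darker from the shutter speed: 6 → 5 → 4 → 3.2 → 2.5 → 2 → 1.6 → 1.3 → 1 → 0.8 → 0.6 → 0.5 → 0.4 → 0.3.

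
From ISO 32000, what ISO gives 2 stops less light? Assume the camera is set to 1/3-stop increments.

ISO 8000

ISO: 32000 → 25600 → 20000 → 16000 → 12800 → 10000 → 8000 — 2 stops dropped (darker).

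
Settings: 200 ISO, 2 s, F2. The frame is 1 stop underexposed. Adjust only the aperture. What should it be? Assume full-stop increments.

Underexposed by 1 stop → need 1 stop brighter.
Aperture: f/2 → f/1.4.

f/1.4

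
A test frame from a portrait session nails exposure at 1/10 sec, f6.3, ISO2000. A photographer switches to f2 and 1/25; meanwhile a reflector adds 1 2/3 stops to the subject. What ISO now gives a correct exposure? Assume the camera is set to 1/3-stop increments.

Scene light: 1 2/3 stops brighter.
Aperture: f/6.3 → f/5.6 → f/5 → f/4.5 → f/4 → f/3.5 → f/3.2 → f/2.8 → f/2.5 → f/2.2 → f/2 — 3 1/3 stops wider (brighter).
Shutter speed: 1/10 → 1/13 → 1/15 → 1/20 → 1/25 — 1 1/3 stops faster (darker).
Net so far: 3 2/3 stops brighter. ISO: 2000 → 1600 → 1250 → 1000 → 800 → 640 → 500 → 400 → 320 → 250 → 200 → 160.

ISO 160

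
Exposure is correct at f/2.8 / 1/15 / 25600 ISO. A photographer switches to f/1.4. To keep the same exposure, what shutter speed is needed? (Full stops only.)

Aperture: f/2.8 → f/2 → f/1.4 — 2 stops opened up (brighter).
Need 2 stops darker from the shutter speed: 1/15 → 1/30 → 1/60.

1/60s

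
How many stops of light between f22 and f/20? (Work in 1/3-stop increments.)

f/22 → f/20 — count the steps: 1 third-stops = 1/3 stop.

1/3 stop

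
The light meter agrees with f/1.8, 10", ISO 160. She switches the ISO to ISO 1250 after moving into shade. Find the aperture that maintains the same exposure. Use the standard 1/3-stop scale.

f/5

ISO: 160 → 200 → 250 → 320 → 400 → 500 → 640 → 800 → 1000 → 1250 — 3 stops higher (brighter).
Need 3 stops darker from the aperture: f/1.8 → f/2 → f/2.2 → f/2.5 → f/2.8 → f/3.2 → f/3.5 → f/4 → f/4.5 → f/5.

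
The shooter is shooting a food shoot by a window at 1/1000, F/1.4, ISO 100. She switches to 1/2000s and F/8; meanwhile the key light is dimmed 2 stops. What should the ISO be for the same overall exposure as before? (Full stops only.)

ISO 25600

Scene light: 2 stops darker.
Shutter speed: 1/1000 → 1/2000 — 1 stop shorter (darker).
Aperture: f/1.4 → f/2 → f/2.8 → f/4 → f/5.6 → f/8 — 5 stops smaller aperture (darker).
Net so far: 8 stops darker. ISO: 100 → 200 → 400 → 800 → 1600 → 3200 → 6400 → 12800 → 25600.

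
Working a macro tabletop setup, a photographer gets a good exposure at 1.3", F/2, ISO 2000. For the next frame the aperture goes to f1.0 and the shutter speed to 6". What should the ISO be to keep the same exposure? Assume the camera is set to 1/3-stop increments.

ISO 100

Aperture: f/2 → f/1.8 → f/1.6 → f/1.4 → f/1.2 → f/1.1 → f/1.0 — 2 stops opened up (brighter).
Shutter speed: 1.3 → 1.6 → 2 → 2.5 → 3.2 → 4 → 5 → 6 — 2 1/3 stops slower (brighter).
Net change so far: 4 1/3 stops brighter. Offset with the ISO: 2000 → 1600 → 1250 → 1000 → 800 → 640 → 500 → 400 → 320 → 250 → 200 → 160 → 125 → 100.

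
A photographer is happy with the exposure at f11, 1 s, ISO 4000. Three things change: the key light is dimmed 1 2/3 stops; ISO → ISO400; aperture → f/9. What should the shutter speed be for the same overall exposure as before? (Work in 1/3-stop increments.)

Scene light: 1 2/3 stops darker.
ISO: 4000 → 3200 → 2500 → 2000 → 1600 → 1250 → 1000 → 800 → 640 → 500 → 400 — 3 1/3 stops lower (darker).
Aperture: f/11 → f/10 → f/9 — 2/3 stop larger aperture (brighter).
Net so far: 4 1/3 stops darker. Shutter speed: 1 → 1.3 → 1.6 → 2 → 2.5 → 3.2 → 4 → 5 → 6 → 8 → 10 → 13 → 15 → 20.

20 s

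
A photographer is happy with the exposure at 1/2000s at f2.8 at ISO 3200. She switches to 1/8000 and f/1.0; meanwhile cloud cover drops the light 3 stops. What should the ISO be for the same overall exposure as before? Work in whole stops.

ISO 12800

Scene light: 3 stops darker.
Shutter speed: 1/2000 → 1/4000 → 1/8000 — 2 stops faster (darker).
Aperture: f/2.8 → f/2 → f/1.4 → f/1.0 — 3 stops opened up (brighter).
Net so far: 2 stops darker. ISO: 3200 → 6400 → 12800.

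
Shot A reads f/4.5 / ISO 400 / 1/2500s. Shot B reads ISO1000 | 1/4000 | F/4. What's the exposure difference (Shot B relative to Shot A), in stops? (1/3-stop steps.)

1 stop brighter

Aperture: f/4.5 → f/4 — 1/3 stop opened up (brighter).
Shutter speed: 1/2500 → 1/3200 → 1/4000 — 2/3 stop shorter (darker).
ISO: 400 → 500 → 640 → 800 → 1000 — 1 1/3 stops raised (brighter).
Net: +1/3 −2/3 +1 1/3 = +1 stop.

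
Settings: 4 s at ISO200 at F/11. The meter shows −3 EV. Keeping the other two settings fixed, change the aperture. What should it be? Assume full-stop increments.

Underexposed by 3 stops → need 3 stops brighter.
Aperture: f/11 → f/8 → f/5.6 → f/4.

f/4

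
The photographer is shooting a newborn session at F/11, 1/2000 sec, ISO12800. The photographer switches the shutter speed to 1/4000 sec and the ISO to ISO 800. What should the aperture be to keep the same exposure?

f/2

Shutter speed: 1/2000 → 1/4000 — 1 stop faster (darker).
ISO: 12800 → 6400 → 3200 → 1600 → 800 — 4 stops lower (darker).
Net change so far: 5 stops darker. Offset with the aperture: f/11 → f/8 → f/5.6 → f/4 → f/2.8 → f/2.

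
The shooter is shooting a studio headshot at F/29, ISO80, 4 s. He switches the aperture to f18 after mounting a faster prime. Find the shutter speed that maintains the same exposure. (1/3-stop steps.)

Aperture: f/29 → f/25 → f/22 → f/20 → f/18 — 1 1/3 stops opened up (brighter).
Need 1 1/3 stops darker from the shutter speed: 4 → 3.2 → 2.5 → 2 → 1.6.

1.6 s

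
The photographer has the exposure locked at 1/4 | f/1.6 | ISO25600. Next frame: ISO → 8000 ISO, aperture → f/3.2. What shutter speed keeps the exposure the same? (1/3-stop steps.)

3.2 s

ISO: 25600 → 20000 → 16000 → 12800 → 10000 → 8000 — 1 2/3 stops dropped (darker).
Aperture: f/1.6 → f/1.8 → f/2 → f/2.2 → f/2.5 → f/2.8 → f/3.2 — 2 stops stopped down (darker).
Net change so far: 3 2/3 stops darker. Offset with the shutter speed: 1/4 → 0.3 → 0.4 → 0.5 → 0.6 → 0.8 → 1 → 1.3 → 1.6 → 2 → 2.5 → 3.2.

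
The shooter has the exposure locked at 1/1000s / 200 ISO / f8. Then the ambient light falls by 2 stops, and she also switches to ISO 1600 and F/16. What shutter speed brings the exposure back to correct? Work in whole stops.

Scene light: 2 stops darker.
ISO: 200 → 400 → 800 → 1600 — 3 stops higher (brighter).
Aperture: f/8 → f/11 → f/16 — 2 stops narrower (darker).
Net so far: 1 stop darker. Shutter speed: 1/1000 → 1/500.

1/500s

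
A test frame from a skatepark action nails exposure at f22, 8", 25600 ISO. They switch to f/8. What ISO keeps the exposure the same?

ISO 3200

Aperture: f/22 → f/16 → f/11 → f/8 — 3 stops wider (brighter).
Need 3 stops darker from the ISO: 25600 → 12800 → 6400 → 3200.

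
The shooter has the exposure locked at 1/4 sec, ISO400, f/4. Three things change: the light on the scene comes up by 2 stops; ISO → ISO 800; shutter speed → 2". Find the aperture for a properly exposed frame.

Scene light: 2 stops brighter.
ISO: 400 → 800 — 1 stop higher (brighter).
Shutter speed: 1/4 → 1/2 → 1 → 2 — 3 stops slower (brighter).
Net so far: 6 stops brighter. Aperture: f/4 → f/5.6 → f/8 → f/11 → f/16 → f/22 → f/32.

f/32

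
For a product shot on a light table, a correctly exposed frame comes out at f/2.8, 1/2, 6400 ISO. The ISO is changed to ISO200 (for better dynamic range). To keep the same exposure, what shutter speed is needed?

15 s

ISO: 6400 → 3200 → 1600 → 800 → 400 → 200 — 5 stops lower (darker).
Need 5 stops brighter from the shutter speed: 1/2 → 1 → 2 → 4 → 8 → 15.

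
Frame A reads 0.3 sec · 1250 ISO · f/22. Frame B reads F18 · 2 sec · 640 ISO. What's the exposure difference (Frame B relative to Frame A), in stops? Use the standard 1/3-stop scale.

2 1/3 stops brighter

Aperture: f/22 → f/20 → f/18 — 2/3 stop opened up (brighter).
Shutter speed: 0.3 → 0.4 → 0.5 → 0.6 → 0.8 → 1 → 1.3 → 1.6 → 2 — 2 2/3 stops slower (brighter).
ISO: 1250 → 1000 → 800 → 640 — 1 stop lower (darker).
Net: +2/3 +2 2/3 −1 = +2 1/3 stops.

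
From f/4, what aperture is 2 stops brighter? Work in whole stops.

f/2

Aperture: f/4 → f/2.8 → f/2 — 2 stops opened up (brighter).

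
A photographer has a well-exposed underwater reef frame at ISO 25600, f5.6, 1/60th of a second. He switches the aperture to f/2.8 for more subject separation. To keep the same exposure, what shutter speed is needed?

1/250s

Aperture: f/5.6 → f/4 → f/2.8 — 2 stops wider (brighter).
Need 2 stops darker from the shutter speed: 1/60 → 1/125 → 1/250.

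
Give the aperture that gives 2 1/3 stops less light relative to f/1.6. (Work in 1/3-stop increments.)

f/3.5

Aperture: f/1.6 → f/1.8 → f/2 → f/2.2 → f/2.5 → f/2.8 → f/3.2 → f/3.5 — 2 1/3 stops stopped down (darker).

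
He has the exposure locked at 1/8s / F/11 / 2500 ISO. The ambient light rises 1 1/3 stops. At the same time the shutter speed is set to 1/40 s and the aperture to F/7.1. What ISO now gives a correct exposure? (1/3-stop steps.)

Scene light: 1 1/3 stops brighter.
Shutter speed: 1/8 → 1/10 → 1/13 → 1/15 → 1/20 → 1/25 → 1/30 → 1/40 — 2 1/3 stops faster (darker).
Aperture: f/11 → f/10 → f/9 → f/8 → f/7.1 — 1 1/3 stops opened up (brighter).
Net so far: 1/3 stop brighter. ISO: 2500 → 2000.

ISO 2000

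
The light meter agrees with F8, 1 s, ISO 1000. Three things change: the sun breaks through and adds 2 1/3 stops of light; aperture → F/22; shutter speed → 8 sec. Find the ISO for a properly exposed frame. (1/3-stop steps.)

ISO 200

Scene light: 2 1/3 stops brighter.
Aperture: f/8 → f/9 → f/10 → f/11 → f/13 → f/14 → f/16 → f/18 → f/20 → f/22 — 3 stops narrower (darker).
Shutter speed: 1 → 1.3 → 1.6 → 2 → 2.5 → 3.2 → 4 → 5 → 6 → 8 — 3 stops longer (brighter).
Net so far: 2 1/3 stops brighter. ISO: 1000 → 800 → 640 → 500 → 400 → 320 → 250 → 200.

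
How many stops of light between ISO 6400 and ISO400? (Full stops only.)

6400 → 3200 → 1600 → 800 → 400 — count the steps: 4 stops.

4 stops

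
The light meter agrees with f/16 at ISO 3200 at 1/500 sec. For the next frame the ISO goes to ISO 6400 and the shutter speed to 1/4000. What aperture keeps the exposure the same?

f/8

ISO: 3200 → 6400 — 1 stop higher (brighter).
Shutter speed: 1/500 → 1/1000 → 1/2000 → 1/4000 — 3 stops shorter (darker).
Net change so far: 2 stops darker. Offset with the aperture: f/16 → f/11 → f/8.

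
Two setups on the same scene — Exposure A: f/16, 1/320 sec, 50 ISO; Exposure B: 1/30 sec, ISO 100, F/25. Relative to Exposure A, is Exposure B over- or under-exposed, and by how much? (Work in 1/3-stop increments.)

Aperture: f/16 → f/18 → f/20 → f/22 → f/25 — 1 1/3 stops smaller aperture (darker).
Shutter speed: 1/320 → 1/250 → 1/200 → 1/160 → 1/125 → 1/100 → 1/80 → 1/60 → 1/50 → 1/40 → 1/30 — 3 1/3 stops longer (brighter).
ISO: 50 → 64 → 80 → 100 — 1 stop raised (brighter).
Net: −1 1/3 +3 1/3 +1 = +3 stops.

3 stops brighter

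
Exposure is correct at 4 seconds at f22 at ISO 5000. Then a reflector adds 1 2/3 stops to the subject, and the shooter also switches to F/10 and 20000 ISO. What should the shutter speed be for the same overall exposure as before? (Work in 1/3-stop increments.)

1/15s

Scene light: 1 2/3 stops brighter.
Aperture: f/22 → f/20 → f/18 → f/16 → f/14 → f/13 → f/11 → f/10 — 2 1/3 stops opened up (brighter).
ISO: 5000 → 6400 → 8000 → 10000 → 12800 → 16000 → 20000 — 2 stops raised (brighter).
Net so far: 6 stops brighter. Shutter speed: 4 → 3.2 → 2.5 → 2 → 1.6 → 1.3 → 1 → 0.8 → 0.6 → 0.5 → 0.4 → 0.3 → 1/4 → 1/5 → 1/6 → 1/8 → 1/10 → 1/13 → 1/15.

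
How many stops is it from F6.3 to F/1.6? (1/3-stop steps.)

f/6.3 → f/5.6 → f/5 → f/4.5 → f/4 → f/3.5 → f/3.2 → f/2.8 → f/2.5 → f/2.2 → f/2 → f/1.8 → f/1.6 — count the steps: 12 third-stops = 4 stops.

4 stops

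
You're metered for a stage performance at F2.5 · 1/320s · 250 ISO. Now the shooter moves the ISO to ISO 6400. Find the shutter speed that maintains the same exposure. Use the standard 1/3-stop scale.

1/8000s

ISO: 250 → 320 → 400 → 500 → 640 → 800 → 1000 → 1250 → 1600 → 2000 → 2500 → 3200 → 4000 → 5000 → 6400 — 4 2/3 stops raised (brighter).
Need 4 2/3 stops darker from the shutter speed: 1/320 → 1/400 → 1/500 → 1/640 → 1/800 → 1/1000 → 1/1250 → 1/1600 → 1/2000 → 1/2500 → 1/3200 → 1/4000 → 1/5000 → 1/6400 → 1/8000.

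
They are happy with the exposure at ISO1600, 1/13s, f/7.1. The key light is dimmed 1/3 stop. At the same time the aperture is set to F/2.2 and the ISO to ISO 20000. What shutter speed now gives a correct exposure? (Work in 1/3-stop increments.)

1/1250s

Scene light: 1/3 stop darker.
Aperture: f/7.1 → f/6.3 → f/5.6 → f/5 → f/4.5 → f/4 → f/3.5 → f/3.2 → f/2.8 → f/2.5 → f/2.2 — 3 1/3 stops opened up (brighter).
ISO: 1600 → 2000 → 2500 → 3200 → 4000 → 5000 → 6400 → 8000 → 10000 → 12800 → 16000 → 20000 — 3 2/3 stops raised (brighter).
Net so far: 6 2/3 stops brighter. Shutter speed: 1/13 → 1/15 → 1/20 → 1/25 → 1/30 → 1/40 → 1/50 → 1/60 → 1/80 → 1/100 → 1/125 → 1/160 → 1/200 → 1/250 → 1/320 → 1/400 → 1/500 → 1/640 → 1/800 → 1/1000 → 1/1250.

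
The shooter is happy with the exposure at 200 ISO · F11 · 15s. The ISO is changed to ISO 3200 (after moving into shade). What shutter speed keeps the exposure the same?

ISO: 200 → 400 → 800 → 1600 → 3200 — 4 stops raised (brighter).
Need 4 stops darker from the shutter speed: 15 → 8 → 4 → 2 → 1.

1 s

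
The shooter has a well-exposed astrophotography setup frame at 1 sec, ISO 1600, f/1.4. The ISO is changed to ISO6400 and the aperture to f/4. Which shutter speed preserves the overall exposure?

ISO: 1600 → 3200 → 6400 — 2 stops higher (brighter).
Aperture: f/1.4 → f/2 → f/2.8 → f/4 — 3 stops narrower (darker).
Net change so far: 1 stop darker. Offset with the shutter speed: 1 → 2.

2 s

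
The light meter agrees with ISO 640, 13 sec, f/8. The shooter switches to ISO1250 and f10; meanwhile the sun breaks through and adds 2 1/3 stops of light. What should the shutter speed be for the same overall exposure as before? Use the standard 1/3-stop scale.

2 s

Scene light: 2 1/3 stops brighter.
ISO: 640 → 800 → 1000 → 1250 — 1 stop raised (brighter).
Aperture: f/8 → f/9 → f/10 — 2/3 stop narrower (darker).
Net so far: 2 2/3 stops brighter. Shutter speed: 13 → 10 → 8 → 6 → 5 → 4 → 3.2 → 2.5 → 2.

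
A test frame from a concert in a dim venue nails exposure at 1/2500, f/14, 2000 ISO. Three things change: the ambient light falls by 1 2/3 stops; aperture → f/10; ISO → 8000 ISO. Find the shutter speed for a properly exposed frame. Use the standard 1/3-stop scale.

Scene light: 1 2/3 stops darker.
Aperture: f/14 → f/13 → f/11 → f/10 — 1 stop larger aperture (brighter).
ISO: 2000 → 2500 → 3200 → 4000 → 5000 → 6400 → 8000 — 2 stops raised (brighter).
Net so far: 1 1/3 stops brighter. Shutter speed: 1/2500 → 1/3200 → 1/4000 → 1/5000 → 1/6400.

1/6400s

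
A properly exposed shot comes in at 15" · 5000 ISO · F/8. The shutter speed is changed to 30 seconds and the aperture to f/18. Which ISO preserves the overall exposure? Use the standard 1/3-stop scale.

Shutter speed: 15 → 20 → 25 → 30 — 1 stop longer (brighter).
Aperture: f/8 → f/9 → f/10 → f/11 → f/13 → f/14 → f/16 → f/18 — 2 1/3 stops narrower (darker).
Net change so far: 1 1/3 stops darker. Offset with the ISO: 5000 → 6400 → 8000 → 10000 → 12800.

ISO 12800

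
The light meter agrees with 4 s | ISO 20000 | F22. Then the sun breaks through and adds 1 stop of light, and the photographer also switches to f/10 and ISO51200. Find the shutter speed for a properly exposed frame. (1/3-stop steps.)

1/6s

Scene light: 1 stop brighter.
Aperture: f/22 → f/20 → f/18 → f/16 → f/14 → f/13 → f/11 → f/10 — 2 1/3 stops larger aperture (brighter).
ISO: 20000 → 25600 → 32000 → 40000 → 51200 — 1 1/3 stops higher (brighter).
Net so far: 4 2/3 stops brighter. Shutter speed: 4 → 3.2 → 2.5 → 2 → 1.6 → 1.3 → 1 → 0.8 → 0.6 → 0.5 → 0.4 → 0.3 → 1/4 → 1/5 → 1/6.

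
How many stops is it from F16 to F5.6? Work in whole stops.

f/16 → f/11 → f/8 → f/5.6 — count the steps: 3 stops.

3 stops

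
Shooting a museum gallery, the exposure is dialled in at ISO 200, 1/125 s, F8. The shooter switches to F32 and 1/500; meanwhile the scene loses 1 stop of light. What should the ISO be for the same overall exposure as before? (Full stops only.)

ISO 25600

Scene light: 1 stop darker.
Aperture: f/8 → f/11 → f/16 → f/22 → f/32 — 4 stops stopped down (darker).
Shutter speed: 1/125 → 1/250 → 1/500 — 2 stops shorter (darker).
Net so far: 7 stops darker. ISO: 200 → 400 → 800 → 1600 → 3200 → 6400 → 12800 → 25600.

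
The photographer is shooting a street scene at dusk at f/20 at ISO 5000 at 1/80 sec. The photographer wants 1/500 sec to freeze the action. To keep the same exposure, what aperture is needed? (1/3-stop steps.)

f/8

Shutter speed: 1/80 → 1/100 → 1/125 → 1/160 → 1/200 → 1/250 → 1/320 → 1/400 → 1/500 — 2 2/3 stops shorter (darker).
Need 2 2/3 stops brighter from the aperture: f/20 → f/18 → f/16 → f/14 → f/13 → f/11 → f/10 → f/9 → f/8.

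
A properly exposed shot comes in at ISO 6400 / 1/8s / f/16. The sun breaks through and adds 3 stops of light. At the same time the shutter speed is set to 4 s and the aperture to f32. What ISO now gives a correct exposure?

Scene light: 3 stops brighter.
Shutter speed: 1/8 → 1/4 → 1/2 → 1 → 2 → 4 — 5 stops longer (brighter).
Aperture: f/16 → f/22 → f/32 — 2 stops stopped down (darker).
Net so far: 6 stops brighter. ISO: 6400 → 3200 → 1600 → 800 → 400 → 200 → 100.

ISO 100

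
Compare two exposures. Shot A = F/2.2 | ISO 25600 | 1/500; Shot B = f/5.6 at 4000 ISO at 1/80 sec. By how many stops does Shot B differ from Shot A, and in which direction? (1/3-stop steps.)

Aperture: f/2.2 → f/2.5 → f/2.8 → f/3.2 → f/3.5 → f/4 → f/4.5 → f/5 → f/5.6 — 2 2/3 stops smaller aperture (darker).
Shutter speed: 1/500 → 1/400 → 1/320 → 1/250 → 1/200 → 1/160 → 1/125 → 1/100 → 1/80 — 2 2/3 stops slower (brighter).
ISO: 25600 → 20000 → 16000 → 12800 → 10000 → 8000 → 6400 → 5000 → 4000 — 2 2/3 stops dropped (darker).
Net: −2 2/3 +2 2/3 −2 2/3 = −2 2/3 stops.

2 2/3 stops darker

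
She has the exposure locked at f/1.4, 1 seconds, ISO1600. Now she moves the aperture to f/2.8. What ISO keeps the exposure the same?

ISO 6400

Aperture: f/1.4 → f/2 → f/2.8 — 2 stops smaller aperture (darker).
Need 2 stops brighter from the ISO: 1600 → 3200 → 6400.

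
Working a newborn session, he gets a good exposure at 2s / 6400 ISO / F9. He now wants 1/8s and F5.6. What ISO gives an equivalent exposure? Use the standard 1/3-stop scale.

ISO 40000

Shutter speed: 2 → 1.6 → 1.3 → 1 → 0.8 → 0.6 → 0.5 → 0.4 → 0.3 → 1/4 → 1/5 → 1/6 → 1/8 — 4 stops shorter (darker).
Aperture: f/9 → f/8 → f/7.1 → f/6.3 → f/5.6 — 1 1/3 stops larger aperture (brighter).
Net change so far: 2 2/3 stops darker. Offset with the ISO: 6400 → 8000 → 10000 → 12800 → 16000 → 20000 → 25600 → 32000 → 40000.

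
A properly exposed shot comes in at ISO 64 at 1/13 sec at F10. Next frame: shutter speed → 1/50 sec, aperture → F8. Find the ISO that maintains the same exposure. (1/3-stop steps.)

Shutter speed: 1/13 → 1/15 → 1/20 → 1/25 → 1/30 → 1/40 → 1/50 — 2 stops shorter (darker).
Aperture: f/10 → f/9 → f/8 — 2/3 stop opened up (brighter).
Net change so far: 1 1/3 stops darker. Offset with the ISO: 64 → 80 → 100 → 125 → 160.

ISO 160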